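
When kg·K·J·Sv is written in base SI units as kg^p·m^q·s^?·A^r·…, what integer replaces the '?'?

J = N·m (work = force × distance),
    = kg·m²·s⁻².
Sv = J/kg (equivalent dose = energy per mass),
    = m²·s⁻².
Combining: kg·K·J·Sv = kg · K · (kg·m²·s⁻²) · (m²·s⁻²) = kg²·m⁴·s⁻⁴·K.
The exponent of s is -4.

-4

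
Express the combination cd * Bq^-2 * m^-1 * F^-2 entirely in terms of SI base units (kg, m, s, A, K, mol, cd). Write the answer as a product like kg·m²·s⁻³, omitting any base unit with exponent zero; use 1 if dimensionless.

kg²·m³·s⁻⁶·A⁻⁴·cd

Bq = 1/s = s⁻¹ (activity is decays per second).
So Bq⁻² = s².
F = C/V (capacitance = charge per voltage),
    = A·s/(kg·m²·s⁻³·A⁻¹) (substituting C and V),
    = kg⁻¹·m⁻²·s⁴·A².
So F⁻² = kg²·m⁴·s⁻⁸·A⁻⁴.
Combining: cd·Bq⁻²·m⁻¹·F⁻² = cd · s² · m⁻¹ · (kg²·m⁴·s⁻⁸·A⁻⁴) = kg²·m³·s⁻⁶·A⁻⁴·cd.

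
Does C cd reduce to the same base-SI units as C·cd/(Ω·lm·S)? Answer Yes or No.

No

Left side:
  C = s·A.
  Combining: C·cd = (s·A) · cd = s·A·cd.
Right side:
  C = A·s = s·A (charge = current × time).
  Ω = V/A (resistance = voltage per current),
      = kg·m²·s⁻³·A⁻².
  So Ω⁻¹ = kg⁻¹·m⁻²·s³·A².
  lm = cd·sr = cd (luminous flux; sr is dimensionless).
  So lm⁻¹ = cd⁻¹.
  S = 1/Ω (conductance is reciprocal resistance),
      = kg⁻¹·m⁻²·s³·A².
  So S⁻¹ = kg·m²·s⁻³·A⁻².
  Combining: C·Ω⁻¹·cd·lm⁻¹·S⁻¹ = (s·A) · (kg⁻¹·m⁻²·s³·A²) · cd · cd⁻¹ · (kg·m²·s⁻³·A⁻²) = s·A.
Left is s·A·cd; right is s·A — different.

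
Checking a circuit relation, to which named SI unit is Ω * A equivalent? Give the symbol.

V

Ω = V/A (resistance = voltage per current),
    = kg·m²·s⁻³·A⁻².
Combining: Ω·A = (kg·m²·s⁻³·A⁻²) · A = kg·m²·s⁻³·A⁻¹.
kg·m²·s⁻³·A⁻¹ is the base-SI form of the volt.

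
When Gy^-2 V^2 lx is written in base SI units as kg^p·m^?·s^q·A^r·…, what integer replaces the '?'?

Gy = J/kg (absorbed dose = energy per mass),
    = m²·s⁻².
So Gy⁻² = m⁻⁴·s⁴.
V = W/A (potential = power per current),
    = kg·m²·s⁻³·A⁻¹.
So V² = kg²·m⁴·s⁻⁶·A⁻².
lx = lm/m² (illuminance = luminous flux per area),
    = m⁻²·cd.
Combining: Gy⁻²·V²·lx = (m⁻⁴·s⁴) · (kg²·m⁴·s⁻⁶·A⁻²) · (m⁻²·cd) = kg²·m⁻²·s⁻²·A⁻²·cd.
The exponent of m is -2.

-2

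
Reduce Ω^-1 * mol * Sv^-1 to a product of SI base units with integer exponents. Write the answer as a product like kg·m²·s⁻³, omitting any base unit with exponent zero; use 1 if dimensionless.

kg⁻¹·m⁻⁴·s⁵·A²·mol

Ω = V/A (resistance = voltage per current),
    = kg·m²·s⁻³·A⁻².
So Ω⁻¹ = kg⁻¹·m⁻²·s³·A².
Sv = J/kg (equivalent dose = energy per mass),
    = m²·s⁻².
So Sv⁻¹ = m⁻²·s².
Combining: Ω⁻¹·mol·Sv⁻¹ = (kg⁻¹·m⁻²·s³·A²) · mol · (m⁻²·s²) = kg⁻¹·m⁻⁴·s⁵·A²·mol.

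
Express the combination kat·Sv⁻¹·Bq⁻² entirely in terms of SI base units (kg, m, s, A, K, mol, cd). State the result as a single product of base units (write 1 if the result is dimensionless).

m⁻²·s³·mol

kat = s⁻¹·mol.
Sv = m²·s⁻².
So Sv⁻¹ = m⁻²·s².
Bq = s⁻¹.
So Bq⁻² = s².
Combining: kat·Sv⁻¹·Bq⁻² = (s⁻¹·mol) · (m⁻²·s²) · s² = m⁻²·s³·mol.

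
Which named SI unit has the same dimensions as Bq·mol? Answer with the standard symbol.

kat

Bq = s⁻¹.
Combining: Bq·mol = s⁻¹ · mol = s⁻¹·mol.
s⁻¹·mol is the base-SI form of the katal.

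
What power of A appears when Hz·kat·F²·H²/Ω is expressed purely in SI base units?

2

Ω = V/A (resistance = voltage per current),
    = kg·m²·s⁻³·A⁻².
So Ω⁻¹ = kg⁻¹·m⁻²·s³·A².
Hz = 1/s = s⁻¹ (frequency is cycles per second).
kat = mol/s = s⁻¹·mol (catalytic activity).
F = C/V (capacitance = charge per voltage),
    = A·s/(kg·m²·s⁻³·A⁻¹) (substituting C and V),
    = kg⁻¹·m⁻²·s⁴·A².
So F² = kg⁻²·m⁻⁴·s⁸·A⁴.
H = Wb/A (inductance = flux per current),
    = kg·m²·s⁻²·A⁻².
So H² = kg²·m⁴·s⁻⁴·A⁻⁴.
Combining: Ω⁻¹·Hz·kat·F²·H² = (kg⁻¹·m⁻²·s³·A²) · s⁻¹ · (s⁻¹·mol) · (kg⁻²·m⁻⁴·s⁸·A⁴) · (kg²·m⁴·s⁻⁴·A⁻⁴) = kg⁻¹·m⁻²·s⁵·A²·mol.
The exponent of A is 2.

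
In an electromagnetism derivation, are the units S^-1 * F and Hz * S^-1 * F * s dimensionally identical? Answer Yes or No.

Yes

Left side:
  S = kg⁻¹·m⁻²·s³·A².
  So S⁻¹ = kg·m²·s⁻³·A⁻².
  F = kg⁻¹·m⁻²·s⁴·A².
  Combining: S⁻¹·F = (kg·m²·s⁻³·A⁻²) · (kg⁻¹·m⁻²·s⁴·A²) = s.
Right side:
  Hz = 1/s = s⁻¹ (frequency is cycles per second).
  S = 1/Ω (conductance is reciprocal resistance),
      = kg⁻¹·m⁻²·s³·A².
  So S⁻¹ = kg·m²·s⁻³·A⁻².
  F = C/V (capacitance = charge per voltage),
      = A·s/(kg·m²·s⁻³·A⁻¹) (substituting C and V),
      = kg⁻¹·m⁻²·s⁴·A².
  Combining: Hz·S⁻¹·F·s = s⁻¹ · (kg·m²·s⁻³·A⁻²) · (kg⁻¹·m⁻²·s⁴·A²) · s = s.
Both reduce to s.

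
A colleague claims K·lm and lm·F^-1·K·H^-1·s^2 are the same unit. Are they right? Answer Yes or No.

Left side:
  lm = cd·sr = cd (luminous flux; sr is dimensionless).
  Combining: K·lm = K · cd = K·cd.
Right side:
  lm = cd.
  F = kg⁻¹·m⁻²·s⁴·A².
  So F⁻¹ = kg·m²·s⁻⁴·A⁻².
  H = kg·m²·s⁻²·A⁻².
  So H⁻¹ = kg⁻¹·m⁻²·s²·A².
  Combining: lm·F⁻¹·K·H⁻¹·s² = cd · (kg·m²·s⁻⁴·A⁻²) · K · (kg⁻¹·m⁻²·s²·A²) · s² = K·cd.
Both reduce to K·cd.

Yes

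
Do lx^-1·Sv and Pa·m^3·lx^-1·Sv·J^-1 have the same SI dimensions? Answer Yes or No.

Left side:
  lx = m⁻²·cd.
  So lx⁻¹ = m²·cd⁻¹.
  Sv = m²·s⁻².
  Combining: lx⁻¹·Sv = (m²·cd⁻¹) · (m²·s⁻²) = m⁴·s⁻²·cd⁻¹.
Right side:
  Pa = N/m² (pressure = force per area),
      = kg·m⁻¹·s⁻².
  lx = lm/m² (illuminance = luminous flux per area),
      = m⁻²·cd.
  So lx⁻¹ = m²·cd⁻¹.
  Sv = J/kg (equivalent dose = energy per mass),
      = m²·s⁻².
  J = N·m (work = force × distance),
      = kg·m²·s⁻².
  So J⁻¹ = kg⁻¹·m⁻²·s².
  Combining: Pa·m³·lx⁻¹·Sv·J⁻¹ = (kg·m⁻¹·s⁻²) · m³ · (m²·cd⁻¹) · (m²·s⁻²) · (kg⁻¹·m⁻²·s²) = m⁴·s⁻²·cd⁻¹.
Both reduce to m⁴·s⁻²·cd⁻¹.

Yes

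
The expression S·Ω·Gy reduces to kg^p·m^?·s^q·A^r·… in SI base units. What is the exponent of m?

2

S = 1/Ω (conductance is reciprocal resistance),
    = kg⁻¹·m⁻²·s³·A².
Ω = V/A (resistance = voltage per current),
    = kg·m²·s⁻³·A⁻².
Gy = J/kg (absorbed dose = energy per mass),
    = m²·s⁻².
Combining: S·Ω·Gy = (kg⁻¹·m⁻²·s³·A²) · (kg·m²·s⁻³·A⁻²) · (m²·s⁻²) = m²·s⁻².
The exponent of m is 2.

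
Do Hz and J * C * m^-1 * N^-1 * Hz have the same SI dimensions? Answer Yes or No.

Left side:
  Hz = 1/s = s⁻¹ (frequency is cycles per second).
Right side:
  J = N·m (work = force × distance),
      = kg·m²·s⁻².
  C = A·s = s·A (charge = current × time).
  N = kg·m/s² = kg·m·s⁻² (force = mass × acceleration).
  So N⁻¹ = kg⁻¹·m⁻¹·s².
  Hz = 1/s = s⁻¹ (frequency is cycles per second).
  Combining: J·C·m⁻¹·N⁻¹·Hz = (kg·m²·s⁻²) · (s·A) · m⁻¹ · (kg⁻¹·m⁻¹·s²) · s⁻¹ = A.
Left is s⁻¹; right is A — different.

No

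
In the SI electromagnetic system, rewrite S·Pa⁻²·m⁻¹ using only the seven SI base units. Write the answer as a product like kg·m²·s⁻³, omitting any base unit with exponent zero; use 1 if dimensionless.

kg⁻³·m⁻¹·s⁷·A²

S = kg⁻¹·m⁻²·s³·A².
Pa = kg·m⁻¹·s⁻².
So Pa⁻² = kg⁻²·m²·s⁴.
Combining: S·Pa⁻²·m⁻¹ = (kg⁻¹·m⁻²·s³·A²) · (kg⁻²·m²·s⁴) · m⁻¹ = kg⁻³·m⁻¹·s⁷·A².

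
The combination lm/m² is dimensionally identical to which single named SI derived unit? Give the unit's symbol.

lm = cd·sr = cd (luminous flux; sr is dimensionless).
Combining: lm·m⁻² = cd · m⁻² = m⁻²·cd.
m⁻²·cd is the base-SI form of the lux.

lx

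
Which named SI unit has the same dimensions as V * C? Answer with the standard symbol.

V = W/A (potential = power per current),
    = kg·m²·s⁻³·A⁻¹.
C = A·s = s·A (charge = current × time).
Combining: V·C = (kg·m²·s⁻³·A⁻¹) · (s·A) = kg·m²·s⁻².
kg·m²·s⁻² is the base-SI form of the joule.

J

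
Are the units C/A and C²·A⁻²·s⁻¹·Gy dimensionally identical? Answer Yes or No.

No

Left side:
  C = A·s = s·A (charge = current × time).
  Combining: C·A⁻¹ = (s·A) · A⁻¹ = s.
Right side:
  C = A·s = s·A (charge = current × time).
  So C² = s²·A².
  Gy = J/kg (absorbed dose = energy per mass),
      = m²·s⁻².
  Combining: C²·A⁻²·s⁻¹·Gy = (s²·A²) · A⁻² · s⁻¹ · (m²·s⁻²) = m²·s⁻¹.
Left is s; right is m²·s⁻¹ — different.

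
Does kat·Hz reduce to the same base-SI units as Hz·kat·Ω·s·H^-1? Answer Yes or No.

Left side:
  kat = mol/s = s⁻¹·mol (catalytic activity).
  Hz = 1/s = s⁻¹ (frequency is cycles per second).
  Combining: kat·Hz = (s⁻¹·mol) · s⁻¹ = s⁻²·mol.
Right side:
  Hz = s⁻¹.
  kat = s⁻¹·mol.
  Ω = kg·m²·s⁻³·A⁻².
  H = kg·m²·s⁻²·A⁻².
  So H⁻¹ = kg⁻¹·m⁻²·s²·A².
  Combining: Hz·kat·Ω·s·H⁻¹ = s⁻¹ · (s⁻¹·mol) · (kg·m²·s⁻³·A⁻²) · s · (kg⁻¹·m⁻²·s²·A²) = s⁻²·mol.
Both reduce to s⁻²·mol.

Yes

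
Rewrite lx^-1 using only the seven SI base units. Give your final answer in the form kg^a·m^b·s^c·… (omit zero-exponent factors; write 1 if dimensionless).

m²·cd⁻¹

lx = m⁻²·cd.
So lx⁻¹ = m²·cd⁻¹.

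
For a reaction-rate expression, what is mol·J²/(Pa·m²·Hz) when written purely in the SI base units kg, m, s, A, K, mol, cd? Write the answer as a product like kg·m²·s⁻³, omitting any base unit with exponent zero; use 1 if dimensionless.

kg·m³·s⁻¹·mol

Pa = N/m² (pressure = force per area),
    = kg·m⁻¹·s⁻².
So Pa⁻¹ = kg⁻¹·m·s².
J = N·m (work = force × distance),
    = kg·m²·s⁻².
So J² = kg²·m⁴·s⁻⁴.
Hz = 1/s = s⁻¹ (frequency is cycles per second).
So Hz⁻¹ = s.
Combining: mol·Pa⁻¹·J²·m⁻²·Hz⁻¹ = mol · (kg⁻¹·m·s²) · (kg²·m⁴·s⁻⁴) · m⁻² · s = kg·m³·s⁻¹·mol.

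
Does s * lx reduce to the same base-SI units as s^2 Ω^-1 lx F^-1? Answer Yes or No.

Left side:
  lx = lm/m² (illuminance = luminous flux per area),
      = m⁻²·cd.
  Combining: s·lx = s · (m⁻²·cd) = m⁻²·s·cd.
Right side:
  Ω = V/A (resistance = voltage per current),
      = kg·m²·s⁻³·A⁻².
  So Ω⁻¹ = kg⁻¹·m⁻²·s³·A².
  lx = lm/m² (illuminance = luminous flux per area),
      = m⁻²·cd.
  F = C/V (capacitance = charge per voltage),
      = A·s/(kg·m²·s⁻³·A⁻¹) (substituting C and V),
      = kg⁻¹·m⁻²·s⁴·A².
  So F⁻¹ = kg·m²·s⁻⁴·A⁻².
  Combining: s²·Ω⁻¹·lx·F⁻¹ = s² · (kg⁻¹·m⁻²·s³·A²) · (m⁻²·cd) · (kg·m²·s⁻⁴·A⁻²) = m⁻²·s·cd.
Both reduce to m⁻²·s·cd.

Yes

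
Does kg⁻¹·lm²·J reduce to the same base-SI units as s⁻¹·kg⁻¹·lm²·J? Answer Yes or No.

Left side:
  lm = cd.
  So lm² = cd².
  J = kg·m²·s⁻².
  Combining: kg⁻¹·lm²·J = kg⁻¹ · cd² · (kg·m²·s⁻²) = m²·s⁻²·cd².
Right side:
  lm = cd·sr = cd (luminous flux; sr is dimensionless).
  So lm² = cd².
  J = N·m (work = force × distance),
      = kg·m²·s⁻².
  Combining: s⁻¹·kg⁻¹·lm²·J = s⁻¹ · kg⁻¹ · cd² · (kg·m²·s⁻²) = m²·s⁻³·cd².
Left is m²·s⁻²·cd²; right is m²·s⁻³·cd² — different.

No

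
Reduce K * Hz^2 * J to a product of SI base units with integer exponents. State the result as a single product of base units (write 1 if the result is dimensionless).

Hz = 1/s = s⁻¹ (frequency is cycles per second).
So Hz² = s⁻².
J = N·m (work = force × distance),
    = kg·m²·s⁻².
Combining: K·Hz²·J = K · s⁻² · (kg·m²·s⁻²) = kg·m²·s⁻⁴·K.

kg·m²·s⁻⁴·K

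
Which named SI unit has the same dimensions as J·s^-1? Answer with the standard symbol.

J = N·m (work = force × distance),
    = kg·m²·s⁻².
Combining: J·s⁻¹ = (kg·m²·s⁻²) · s⁻¹ = kg·m²·s⁻³.
kg·m²·s⁻³ is the base-SI form of the watt.

W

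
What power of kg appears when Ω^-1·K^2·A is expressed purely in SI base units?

Ω = V/A (resistance = voltage per current),
    = kg·m²·s⁻³·A⁻².
So Ω⁻¹ = kg⁻¹·m⁻²·s³·A².
Combining: Ω⁻¹·K²·A = (kg⁻¹·m⁻²·s³·A²) · K² · A = kg⁻¹·m⁻²·s³·A³·K².
The exponent of kg is -1.

-1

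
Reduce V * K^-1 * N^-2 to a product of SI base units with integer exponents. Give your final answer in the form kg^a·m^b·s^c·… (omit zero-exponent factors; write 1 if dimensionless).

V = W/A (potential = power per current),
    = kg·m²·s⁻³·A⁻¹.
N = kg·m/s² = kg·m·s⁻² (force = mass × acceleration).
So N⁻² = kg⁻²·m⁻²·s⁴.
Combining: V·K⁻¹·N⁻² = (kg·m²·s⁻³·A⁻¹) · K⁻¹ · (kg⁻²·m⁻²·s⁴) = kg⁻¹·s·A⁻¹·K⁻¹.

kg⁻¹·s·A⁻¹·K⁻¹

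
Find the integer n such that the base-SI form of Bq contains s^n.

-1

Bq = s⁻¹.
The exponent of s is -1.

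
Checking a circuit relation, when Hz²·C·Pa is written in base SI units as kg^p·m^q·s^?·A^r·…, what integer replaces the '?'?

-3

Hz = s⁻¹.
So Hz² = s⁻².
C = s·A.
Pa = kg·m⁻¹·s⁻².
Combining: Hz²·C·Pa = s⁻² · (s·A) · (kg·m⁻¹·s⁻²) = kg·m⁻¹·s⁻³·A.
The exponent of s is -3.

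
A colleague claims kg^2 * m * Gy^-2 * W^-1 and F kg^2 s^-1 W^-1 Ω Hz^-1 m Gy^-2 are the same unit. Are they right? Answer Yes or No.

Left side:
  Gy = m²·s⁻².
  So Gy⁻² = m⁻⁴·s⁴.
  W = kg·m²·s⁻³.
  So W⁻¹ = kg⁻¹·m⁻²·s³.
  Combining: kg²·m·Gy⁻²·W⁻¹ = kg² · m · (m⁻⁴·s⁴) · (kg⁻¹·m⁻²·s³) = kg·m⁻⁵·s⁷.
Right side:
  F = C/V (capacitance = charge per voltage),
      = A·s/(kg·m²·s⁻³·A⁻¹) (substituting C and V),
      = kg⁻¹·m⁻²·s⁴·A².
  W = J/s (power = energy per time),
      = kg·m²·s⁻³.
  So W⁻¹ = kg⁻¹·m⁻²·s³.
  Ω = V/A (resistance = voltage per current),
      = kg·m²·s⁻³·A⁻².
  Hz = 1/s = s⁻¹ (frequency is cycles per second).
  So Hz⁻¹ = s.
  Gy = J/kg (absorbed dose = energy per mass),
      = m²·s⁻².
  So Gy⁻² = m⁻⁴·s⁴.
  Combining: F·kg²·s⁻¹·W⁻¹·Ω·Hz⁻¹·m·Gy⁻² = (kg⁻¹·m⁻²·s⁴·A²) · kg² · s⁻¹ · (kg⁻¹·m⁻²·s³) · (kg·m²·s⁻³·A⁻²) · s · m · (m⁻⁴·s⁴) = kg·m⁻⁵·s⁸.
Left is kg·m⁻⁵·s⁷; right is kg·m⁻⁵·s⁸ — different.

No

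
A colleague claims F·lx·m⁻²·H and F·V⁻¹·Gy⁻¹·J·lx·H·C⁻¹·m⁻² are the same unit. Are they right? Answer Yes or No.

No

Left side:
  F = kg⁻¹·m⁻²·s⁴·A².
  lx = m⁻²·cd.
  H = kg·m²·s⁻²·A⁻².
  Combining: F·lx·m⁻²·H = (kg⁻¹·m⁻²·s⁴·A²) · (m⁻²·cd) · m⁻² · (kg·m²·s⁻²·A⁻²) = m⁻⁴·s²·cd.
Right side:
  F = kg⁻¹·m⁻²·s⁴·A².
  V = kg·m²·s⁻³·A⁻¹.
  So V⁻¹ = kg⁻¹·m⁻²·s³·A.
  Gy = m²·s⁻².
  So Gy⁻¹ = m⁻²·s².
  J = kg·m²·s⁻².
  lx = m⁻²·cd.
  H = kg·m²·s⁻²·A⁻².
  C = s·A.
  So C⁻¹ = s⁻¹·A⁻¹.
  Combining: F·V⁻¹·Gy⁻¹·J·lx·H·C⁻¹·m⁻² = (kg⁻¹·m⁻²·s⁴·A²) · (kg⁻¹·m⁻²·s³·A) · (m⁻²·s²) · (kg·m²·s⁻²) · (m⁻²·cd) · (kg·m²·s⁻²·A⁻²) · (s⁻¹·A⁻¹) · m⁻² = m⁻⁶·s⁴·cd.
Left is m⁻⁴·s²·cd; right is m⁻⁶·s⁴·cd — different.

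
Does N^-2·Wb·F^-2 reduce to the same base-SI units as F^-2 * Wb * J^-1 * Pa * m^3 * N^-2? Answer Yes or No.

Left side:
  N = kg·m·s⁻².
  So N⁻² = kg⁻²·m⁻²·s⁴.
  Wb = kg·m²·s⁻²·A⁻¹.
  F = kg⁻¹·m⁻²·s⁴·A².
  So F⁻² = kg²·m⁴·s⁻⁸·A⁻⁴.
  Combining: N⁻²·Wb·F⁻² = (kg⁻²·m⁻²·s⁴) · (kg·m²·s⁻²·A⁻¹) · (kg²·m⁴·s⁻⁸·A⁻⁴) = kg·m⁴·s⁻⁶·A⁻⁵.
Right side:
  F = kg⁻¹·m⁻²·s⁴·A².
  So F⁻² = kg²·m⁴·s⁻⁸·A⁻⁴.
  Wb = kg·m²·s⁻²·A⁻¹.
  J = kg·m²·s⁻².
  So J⁻¹ = kg⁻¹·m⁻²·s².
  Pa = kg·m⁻¹·s⁻².
  N = kg·m·s⁻².
  So N⁻² = kg⁻²·m⁻²·s⁴.
  Combining: F⁻²·Wb·J⁻¹·Pa·m³·N⁻² = (kg²·m⁴·s⁻⁸·A⁻⁴) · (kg·m²·s⁻²·A⁻¹) · (kg⁻¹·m⁻²·s²) · (kg·m⁻¹·s⁻²) · m³ · (kg⁻²·m⁻²·s⁴) = kg·m⁴·s⁻⁶·A⁻⁵.
Both reduce to kg·m⁴·s⁻⁶·A⁻⁵.

Yes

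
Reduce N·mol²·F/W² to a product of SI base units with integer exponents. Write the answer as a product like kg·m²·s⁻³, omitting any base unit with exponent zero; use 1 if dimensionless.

kg⁻²·m⁻⁵·s⁸·A²·mol²

N = kg·m/s² = kg·m·s⁻² (force = mass × acceleration).
W = J/s (power = energy per time),
    = kg·m²·s⁻³.
So W⁻² = kg⁻²·m⁻⁴·s⁶.
F = C/V (capacitance = charge per voltage),
    = A·s/(kg·m²·s⁻³·A⁻¹) (substituting C and V),
    = kg⁻¹·m⁻²·s⁴·A².
Combining: N·mol²·W⁻²·F = (kg·m·s⁻²) · mol² · (kg⁻²·m⁻⁴·s⁶) · (kg⁻¹·m⁻²·s⁴·A²) = kg⁻²·m⁻⁵·s⁸·A²·mol².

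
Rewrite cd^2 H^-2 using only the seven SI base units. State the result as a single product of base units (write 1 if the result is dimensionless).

kg⁻²·m⁻⁴·s⁴·A⁴·cd²

H = kg·m²·s⁻²·A⁻².
So H⁻² = kg⁻²·m⁻⁴·s⁴·A⁴.
Combining: cd²·H⁻² = cd² · (kg⁻²·m⁻⁴·s⁴·A⁴) = kg⁻²·m⁻⁴·s⁴·A⁴·cd².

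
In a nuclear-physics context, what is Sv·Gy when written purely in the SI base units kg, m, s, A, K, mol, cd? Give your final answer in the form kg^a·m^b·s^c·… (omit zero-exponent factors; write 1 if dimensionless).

Sv = m²·s⁻².
Gy = m²·s⁻².
Combining: Sv·Gy = (m²·s⁻²) · (m²·s⁻²) = m⁴·s⁻⁴.

m⁴·s⁻⁴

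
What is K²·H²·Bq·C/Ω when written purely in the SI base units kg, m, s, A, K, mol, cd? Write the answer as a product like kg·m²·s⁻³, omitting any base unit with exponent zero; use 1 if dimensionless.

H = Wb/A (inductance = flux per current),
    = kg·m²·s⁻²·A⁻².
So H² = kg²·m⁴·s⁻⁴·A⁻⁴.
Ω = V/A (resistance = voltage per current),
    = kg·m²·s⁻³·A⁻².
So Ω⁻¹ = kg⁻¹·m⁻²·s³·A².
Bq = 1/s = s⁻¹ (activity is decays per second).
C = A·s = s·A (charge = current × time).
Combining: K²·H²·Ω⁻¹·Bq·C = K² · (kg²·m⁴·s⁻⁴·A⁻⁴) · (kg⁻¹·m⁻²·s³·A²) · s⁻¹ · (s·A) = kg·m²·s⁻¹·A⁻¹·K².

kg·m²·s⁻¹·A⁻¹·K²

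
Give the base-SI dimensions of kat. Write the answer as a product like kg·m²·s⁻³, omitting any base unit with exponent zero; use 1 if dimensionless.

kat = mol/s = s⁻¹·mol (catalytic activity).

s⁻¹·mol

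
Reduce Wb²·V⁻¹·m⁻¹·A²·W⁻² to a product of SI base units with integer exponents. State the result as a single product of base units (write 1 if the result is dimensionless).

Wb = kg·m²·s⁻²·A⁻¹.
So Wb² = kg²·m⁴·s⁻⁴·A⁻².
V = kg·m²·s⁻³·A⁻¹.
So V⁻¹ = kg⁻¹·m⁻²·s³·A.
W = kg·m²·s⁻³.
So W⁻² = kg⁻²·m⁻⁴·s⁶.
Combining: Wb²·V⁻¹·m⁻¹·A²·W⁻² = (kg²·m⁴·s⁻⁴·A⁻²) · (kg⁻¹·m⁻²·s³·A) · m⁻¹ · A² · (kg⁻²·m⁻⁴·s⁶) = kg⁻¹·m⁻³·s⁵·A.

kg⁻¹·m⁻³·s⁵·A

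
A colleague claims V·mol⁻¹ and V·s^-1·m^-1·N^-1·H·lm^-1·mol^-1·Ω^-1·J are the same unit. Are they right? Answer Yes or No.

Left side:
  V = kg·m²·s⁻³·A⁻¹.
  Combining: V·mol⁻¹ = (kg·m²·s⁻³·A⁻¹) · mol⁻¹ = kg·m²·s⁻³·A⁻¹·mol⁻¹.
Right side:
  V = W/A (potential = power per current),
      = kg·m²·s⁻³·A⁻¹.
  N = kg·m/s² = kg·m·s⁻² (force = mass × acceleration).
  So N⁻¹ = kg⁻¹·m⁻¹·s².
  H = Wb/A (inductance = flux per current),
      = kg·m²·s⁻²·A⁻².
  lm = cd·sr = cd (luminous flux; sr is dimensionless).
  So lm⁻¹ = cd⁻¹.
  Ω = V/A (resistance = voltage per current),
      = kg·m²·s⁻³·A⁻².
  So Ω⁻¹ = kg⁻¹·m⁻²·s³·A².
  J = N·m (work = force × distance),
      = kg·m²·s⁻².
  Combining: V·s⁻¹·m⁻¹·N⁻¹·H·lm⁻¹·mol⁻¹·Ω⁻¹·J = (kg·m²·s⁻³·A⁻¹) · s⁻¹ · m⁻¹ · (kg⁻¹·m⁻¹·s²) · (kg·m²·s⁻²·A⁻²) · cd⁻¹ · mol⁻¹ · (kg⁻¹·m⁻²·s³·A²) · (kg·m²·s⁻²) = kg·m²·s⁻³·A⁻¹·mol⁻¹·cd⁻¹.
Left is kg·m²·s⁻³·A⁻¹·mol⁻¹; right is kg·m²·s⁻³·A⁻¹·mol⁻¹·cd⁻¹ — different.

No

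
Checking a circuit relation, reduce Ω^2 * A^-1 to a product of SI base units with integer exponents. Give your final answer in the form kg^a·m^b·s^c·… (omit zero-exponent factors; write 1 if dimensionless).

kg²·m⁴·s⁻⁶·A⁻⁵

Ω = kg·m²·s⁻³·A⁻².
So Ω² = kg²·m⁴·s⁻⁶·A⁻⁴.
Combining: Ω²·A⁻¹ = (kg²·m⁴·s⁻⁶·A⁻⁴) · A⁻¹ = kg²·m⁴·s⁻⁶·A⁻⁵.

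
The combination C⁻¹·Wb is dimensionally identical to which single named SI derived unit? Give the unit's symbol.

Ω

C = s·A.
So C⁻¹ = s⁻¹·A⁻¹.
Wb = kg·m²·s⁻²·A⁻¹.
Combining: C⁻¹·Wb = (s⁻¹·A⁻¹) · (kg·m²·s⁻²·A⁻¹) = kg·m²·s⁻³·A⁻².
kg·m²·s⁻³·A⁻² is the base-SI form of the ohm.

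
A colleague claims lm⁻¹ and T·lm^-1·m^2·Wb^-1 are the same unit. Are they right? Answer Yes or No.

Yes

Left side:
  lm = cd·sr = cd (luminous flux; sr is dimensionless).
  So lm⁻¹ = cd⁻¹.
Right side:
  T = Wb/m² (flux density = flux per area),
      = kg·s⁻²·A⁻¹.
  lm = cd·sr = cd (luminous flux; sr is dimensionless).
  So lm⁻¹ = cd⁻¹.
  Wb = V·s (flux: a volt is a weber per second),
      = kg·m²·s⁻²·A⁻¹.
  So Wb⁻¹ = kg⁻¹·m⁻²·s²·A.
  Combining: T·lm⁻¹·m²·Wb⁻¹ = (kg·s⁻²·A⁻¹) · cd⁻¹ · m² · (kg⁻¹·m⁻²·s²·A) = cd⁻¹.
Both reduce to cd⁻¹.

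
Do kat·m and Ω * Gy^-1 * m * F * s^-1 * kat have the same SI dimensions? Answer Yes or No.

No

Left side:
  kat = mol/s = s⁻¹·mol (catalytic activity).
  Combining: kat·m = (s⁻¹·mol) · m = m·s⁻¹·mol.
Right side:
  Ω = V/A (resistance = voltage per current),
      = kg·m²·s⁻³·A⁻².
  Gy = J/kg (absorbed dose = energy per mass),
      = m²·s⁻².
  So Gy⁻¹ = m⁻²·s².
  F = C/V (capacitance = charge per voltage),
      = A·s/(kg·m²·s⁻³·A⁻¹) (substituting C and V),
      = kg⁻¹·m⁻²·s⁴·A².
  kat = mol/s = s⁻¹·mol (catalytic activity).
  Combining: Ω·Gy⁻¹·m·F·s⁻¹·kat = (kg·m²·s⁻³·A⁻²) · (m⁻²·s²) · m · (kg⁻¹·m⁻²·s⁴·A²) · s⁻¹ · (s⁻¹·mol) = m⁻¹·s·mol.
Left is m·s⁻¹·mol; right is m⁻¹·s·mol — different.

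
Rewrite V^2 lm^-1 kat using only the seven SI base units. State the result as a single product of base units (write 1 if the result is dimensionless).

V = W/A (potential = power per current),
    = kg·m²·s⁻³·A⁻¹.
So V² = kg²·m⁴·s⁻⁶·A⁻².
lm = cd·sr = cd (luminous flux; sr is dimensionless).
So lm⁻¹ = cd⁻¹.
kat = mol/s = s⁻¹·mol (catalytic activity).
Combining: V²·lm⁻¹·kat = (kg²·m⁴·s⁻⁶·A⁻²) · cd⁻¹ · (s⁻¹·mol) = kg²·m⁴·s⁻⁷·A⁻²·mol·cd⁻¹.

kg²·m⁴·s⁻⁷·A⁻²·mol·cd⁻¹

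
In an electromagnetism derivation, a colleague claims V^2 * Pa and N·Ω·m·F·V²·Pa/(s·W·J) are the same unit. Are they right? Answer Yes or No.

No

Left side:
  V = W/A (potential = power per current),
      = kg·m²·s⁻³·A⁻¹.
  So V² = kg²·m⁴·s⁻⁶·A⁻².
  Pa = N/m² (pressure = force per area),
      = kg·m⁻¹·s⁻².
  Combining: V²·Pa = (kg²·m⁴·s⁻⁶·A⁻²) · (kg·m⁻¹·s⁻²) = kg³·m³·s⁻⁸·A⁻².
Right side:
  N = kg·m/s² = kg·m·s⁻² (force = mass × acceleration).
  Ω = V/A (resistance = voltage per current),
      = kg·m²·s⁻³·A⁻².
  W = J/s (power = energy per time),
      = kg·m²·s⁻³.
  So W⁻¹ = kg⁻¹·m⁻²·s³.
  F = C/V (capacitance = charge per voltage),
      = A·s/(kg·m²·s⁻³·A⁻¹) (substituting C and V),
      = kg⁻¹·m⁻²·s⁴·A².
  J = N·m (work = force × distance),
      = kg·m²·s⁻².
  So J⁻¹ = kg⁻¹·m⁻²·s².
  V = W/A (potential = power per current),
      = kg·m²·s⁻³·A⁻¹.
  So V² = kg²·m⁴·s⁻⁶·A⁻².
  Pa = N/m² (pressure = force per area),
      = kg·m⁻¹·s⁻².
  Combining: N·Ω·s⁻¹·m·W⁻¹·F·J⁻¹·V²·Pa = (kg·m·s⁻²) · (kg·m²·s⁻³·A⁻²) · s⁻¹ · m · (kg⁻¹·m⁻²·s³) · (kg⁻¹·m⁻²·s⁴·A²) · (kg⁻¹·m⁻²·s²) · (kg²·m⁴·s⁻⁶·A⁻²) · (kg·m⁻¹·s⁻²) = kg²·m·s⁻⁵·A⁻².
Left is kg³·m³·s⁻⁸·A⁻²; right is kg²·m·s⁻⁵·A⁻² — different.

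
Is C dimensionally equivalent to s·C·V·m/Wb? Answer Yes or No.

Left side:
  C = A·s = s·A (charge = current × time).
Right side:
  C = A·s = s·A (charge = current × time).
  V = W/A (potential = power per current),
      = kg·m²·s⁻³·A⁻¹.
  Wb = V·s (flux: a volt is a weber per second),
      = kg·m²·s⁻²·A⁻¹.
  So Wb⁻¹ = kg⁻¹·m⁻²·s²·A.
  Combining: s·C·V·m·Wb⁻¹ = s · (s·A) · (kg·m²·s⁻³·A⁻¹) · m · (kg⁻¹·m⁻²·s²·A) = m·s·A.
Left is s·A; right is m·s·A — different.

No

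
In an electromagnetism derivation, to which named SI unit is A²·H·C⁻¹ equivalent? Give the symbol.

V

H = Wb/A (inductance = flux per current),
    = kg·m²·s⁻²·A⁻².
C = A·s = s·A (charge = current × time).
So C⁻¹ = s⁻¹·A⁻¹.
Combining: A²·H·C⁻¹ = A² · (kg·m²·s⁻²·A⁻²) · (s⁻¹·A⁻¹) = kg·m²·s⁻³·A⁻¹.
kg·m²·s⁻³·A⁻¹ is the base-SI form of the volt.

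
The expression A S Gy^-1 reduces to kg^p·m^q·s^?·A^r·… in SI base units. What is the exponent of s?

S = 1/Ω (conductance is reciprocal resistance),
    = kg⁻¹·m⁻²·s³·A².
Gy = J/kg (absorbed dose = energy per mass),
    = m²·s⁻².
So Gy⁻¹ = m⁻²·s².
Combining: A·S·Gy⁻¹ = A · (kg⁻¹·m⁻²·s³·A²) · (m⁻²·s²) = kg⁻¹·m⁻⁴·s⁵·A³.
The exponent of s is 5.

5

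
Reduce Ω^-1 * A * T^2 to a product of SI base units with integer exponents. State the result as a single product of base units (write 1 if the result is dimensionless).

Ω = kg·m²·s⁻³·A⁻².
So Ω⁻¹ = kg⁻¹·m⁻²·s³·A².
T = kg·s⁻²·A⁻¹.
So T² = kg²·s⁻⁴·A⁻².
Combining: Ω⁻¹·A·T² = (kg⁻¹·m⁻²·s³·A²) · A · (kg²·s⁻⁴·A⁻²) = kg·m⁻²·s⁻¹·A.

kg·m⁻²·s⁻¹·A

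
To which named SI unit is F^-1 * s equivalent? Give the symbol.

Ω

F = kg⁻¹·m⁻²·s⁴·A².
So F⁻¹ = kg·m²·s⁻⁴·A⁻².
Combining: F⁻¹·s = (kg·m²·s⁻⁴·A⁻²) · s = kg·m²·s⁻³·A⁻².
kg·m²·s⁻³·A⁻² is the base-SI form of the ohm.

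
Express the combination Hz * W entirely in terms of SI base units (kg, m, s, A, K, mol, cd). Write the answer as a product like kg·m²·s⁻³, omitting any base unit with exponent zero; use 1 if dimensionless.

Hz = s⁻¹.
W = kg·m²·s⁻³.
Combining: Hz·W = s⁻¹ · (kg·m²·s⁻³) = kg·m²·s⁻⁴.

kg·m²·s⁻⁴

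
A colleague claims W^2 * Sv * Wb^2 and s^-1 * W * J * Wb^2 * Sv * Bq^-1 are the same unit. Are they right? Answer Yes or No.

No

Left side:
  W = kg·m²·s⁻³.
  So W² = kg²·m⁴·s⁻⁶.
  Sv = m²·s⁻².
  Wb = kg·m²·s⁻²·A⁻¹.
  So Wb² = kg²·m⁴·s⁻⁴·A⁻².
  Combining: W²·Sv·Wb² = (kg²·m⁴·s⁻⁶) · (m²·s⁻²) · (kg²·m⁴·s⁻⁴·A⁻²) = kg⁴·m¹⁰·s⁻¹²·A⁻².
Right side:
  W = J/s (power = energy per time),
      = kg·m²·s⁻³.
  J = N·m (work = force × distance),
      = kg·m²·s⁻².
  Wb = V·s (flux: a volt is a weber per second),
      = kg·m²·s⁻²·A⁻¹.
  So Wb² = kg²·m⁴·s⁻⁴·A⁻².
  Sv = J/kg (equivalent dose = energy per mass),
      = m²·s⁻².
  Bq = 1/s = s⁻¹ (activity is decays per second).
  So Bq⁻¹ = s.
  Combining: s⁻¹·W·J·Wb²·Sv·Bq⁻¹ = s⁻¹ · (kg·m²·s⁻³) · (kg·m²·s⁻²) · (kg²·m⁴·s⁻⁴·A⁻²) · (m²·s⁻²) · s = kg⁴·m¹⁰·s⁻¹¹·A⁻².
Left is kg⁴·m¹⁰·s⁻¹²·A⁻²; right is kg⁴·m¹⁰·s⁻¹¹·A⁻² — different.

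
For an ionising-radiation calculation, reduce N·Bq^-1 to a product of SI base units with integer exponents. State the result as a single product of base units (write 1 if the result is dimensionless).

kg·m·s⁻¹

N = kg·m/s² = kg·m·s⁻² (force = mass × acceleration).
Bq = 1/s = s⁻¹ (activity is decays per second).
So Bq⁻¹ = s.
Combining: N·Bq⁻¹ = (kg·m·s⁻²) · s = kg·m·s⁻¹.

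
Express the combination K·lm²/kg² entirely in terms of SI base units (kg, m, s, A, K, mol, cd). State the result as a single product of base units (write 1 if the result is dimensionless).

kg⁻²·K·cd²

lm = cd·sr = cd (luminous flux; sr is dimensionless).
So lm² = cd².
Combining: K·kg⁻²·lm² = K · kg⁻² · cd² = kg⁻²·K·cd².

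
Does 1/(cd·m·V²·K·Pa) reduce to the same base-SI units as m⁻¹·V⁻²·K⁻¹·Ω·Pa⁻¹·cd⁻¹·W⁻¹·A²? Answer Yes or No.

Left side:
  V = W/A (potential = power per current),
      = kg·m²·s⁻³·A⁻¹.
  So V⁻² = kg⁻²·m⁻⁴·s⁶·A².
  Pa = N/m² (pressure = force per area),
      = kg·m⁻¹·s⁻².
  So Pa⁻¹ = kg⁻¹·m·s².
  Combining: cd⁻¹·m⁻¹·V⁻²·K⁻¹·Pa⁻¹ = cd⁻¹ · m⁻¹ · (kg⁻²·m⁻⁴·s⁶·A²) · K⁻¹ · (kg⁻¹·m·s²) = kg⁻³·m⁻⁴·s⁸·A²·K⁻¹·cd⁻¹.
Right side:
  V = kg·m²·s⁻³·A⁻¹.
  So V⁻² = kg⁻²·m⁻⁴·s⁶·A².
  Ω = kg·m²·s⁻³·A⁻².
  Pa = kg·m⁻¹·s⁻².
  So Pa⁻¹ = kg⁻¹·m·s².
  W = kg·m²·s⁻³.
  So W⁻¹ = kg⁻¹·m⁻²·s³.
  Combining: m⁻¹·V⁻²·K⁻¹·Ω·Pa⁻¹·cd⁻¹·W⁻¹·A² = m⁻¹ · (kg⁻²·m⁻⁴·s⁶·A²) · K⁻¹ · (kg·m²·s⁻³·A⁻²) · (kg⁻¹·m·s²) · cd⁻¹ · (kg⁻¹·m⁻²·s³) · A² = kg⁻³·m⁻⁴·s⁸·A²·K⁻¹·cd⁻¹.
Both reduce to kg⁻³·m⁻⁴·s⁸·A²·K⁻¹·cd⁻¹.

Yes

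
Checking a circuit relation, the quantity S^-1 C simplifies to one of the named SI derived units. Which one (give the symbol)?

S = kg⁻¹·m⁻²·s³·A².
So S⁻¹ = kg·m²·s⁻³·A⁻².
C = s·A.
Combining: S⁻¹·C = (kg·m²·s⁻³·A⁻²) · (s·A) = kg·m²·s⁻²·A⁻¹.
kg·m²·s⁻²·A⁻¹ is the base-SI form of the weber.

Wb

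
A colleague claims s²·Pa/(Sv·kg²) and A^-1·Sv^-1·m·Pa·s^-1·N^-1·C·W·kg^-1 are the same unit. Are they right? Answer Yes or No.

No

Left side:
  Sv = J/kg (equivalent dose = energy per mass),
      = m²·s⁻².
  So Sv⁻¹ = m⁻²·s².
  Pa = N/m² (pressure = force per area),
      = kg·m⁻¹·s⁻².
  Combining: s²·Sv⁻¹·kg⁻²·Pa = s² · (m⁻²·s²) · kg⁻² · (kg·m⁻¹·s⁻²) = kg⁻¹·m⁻³·s².
Right side:
  Sv = m²·s⁻².
  So Sv⁻¹ = m⁻²·s².
  Pa = kg·m⁻¹·s⁻².
  N = kg·m·s⁻².
  So N⁻¹ = kg⁻¹·m⁻¹·s².
  C = s·A.
  W = kg·m²·s⁻³.
  Combining: A⁻¹·Sv⁻¹·m·Pa·s⁻¹·N⁻¹·C·W·kg⁻¹ = A⁻¹ · (m⁻²·s²) · m · (kg·m⁻¹·s⁻²) · s⁻¹ · (kg⁻¹·m⁻¹·s²) · (s·A) · (kg·m²·s⁻³) · kg⁻¹ = m⁻¹·s⁻¹.
Left is kg⁻¹·m⁻³·s²; right is m⁻¹·s⁻¹ — different.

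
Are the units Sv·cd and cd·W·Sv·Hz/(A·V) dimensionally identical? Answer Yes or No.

Left side:
  Sv = J/kg (equivalent dose = energy per mass),
      = m²·s⁻².
  Combining: Sv·cd = (m²·s⁻²) · cd = m²·s⁻²·cd.
Right side:
  W = J/s (power = energy per time),
      = kg·m²·s⁻³.
  V = W/A (potential = power per current),
      = kg·m²·s⁻³·A⁻¹.
  So V⁻¹ = kg⁻¹·m⁻²·s³·A.
  Sv = J/kg (equivalent dose = energy per mass),
      = m²·s⁻².
  Hz = 1/s = s⁻¹ (frequency is cycles per second).
  Combining: A⁻¹·cd·W·V⁻¹·Sv·Hz = A⁻¹ · cd · (kg·m²·s⁻³) · (kg⁻¹·m⁻²·s³·A) · (m²·s⁻²) · s⁻¹ = m²·s⁻³·cd.
Left is m²·s⁻²·cd; right is m²·s⁻³·cd — different.

No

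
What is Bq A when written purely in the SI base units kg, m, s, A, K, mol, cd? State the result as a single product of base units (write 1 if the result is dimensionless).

s⁻¹·A

Bq = 1/s = s⁻¹ (activity is decays per second).
Combining: Bq·A = s⁻¹ · A = s⁻¹·A.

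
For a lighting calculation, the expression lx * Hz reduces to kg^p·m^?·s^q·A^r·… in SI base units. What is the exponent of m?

-2

lx = lm/m² (illuminance = luminous flux per area),
    = m⁻²·cd.
Hz = 1/s = s⁻¹ (frequency is cycles per second).
Combining: lx·Hz = (m⁻²·cd) · s⁻¹ = m⁻²·s⁻¹·cd.
The exponent of m is -2.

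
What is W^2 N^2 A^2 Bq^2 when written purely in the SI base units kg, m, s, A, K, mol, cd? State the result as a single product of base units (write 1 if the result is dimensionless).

kg⁴·m⁶·s⁻¹²·A²

W = J/s (power = energy per time),
    = kg·m²·s⁻³.
So W² = kg²·m⁴·s⁻⁶.
N = kg·m/s² = kg·m·s⁻² (force = mass × acceleration).
So N² = kg²·m²·s⁻⁴.
Bq = 1/s = s⁻¹ (activity is decays per second).
So Bq² = s⁻².
Combining: W²·N²·A²·Bq² = (kg²·m⁴·s⁻⁶) · (kg²·m²·s⁻⁴) · A² · s⁻² = kg⁴·m⁶·s⁻¹²·A².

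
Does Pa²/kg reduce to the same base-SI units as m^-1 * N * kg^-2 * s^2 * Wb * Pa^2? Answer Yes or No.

No

Left side:
  Pa = kg·m⁻¹·s⁻².
  So Pa² = kg²·m⁻²·s⁻⁴.
  Combining: kg⁻¹·Pa² = kg⁻¹ · (kg²·m⁻²·s⁻⁴) = kg·m⁻²·s⁻⁴.
Right side:
  N = kg·m/s² = kg·m·s⁻² (force = mass × acceleration).
  Wb = V·s (flux: a volt is a weber per second),
      = kg·m²·s⁻²·A⁻¹.
  Pa = N/m² (pressure = force per area),
      = kg·m⁻¹·s⁻².
  So Pa² = kg²·m⁻²·s⁻⁴.
  Combining: m⁻¹·N·kg⁻²·s²·Wb·Pa² = m⁻¹ · (kg·m·s⁻²) · kg⁻² · s² · (kg·m²·s⁻²·A⁻¹) · (kg²·m⁻²·s⁻⁴) = kg²·s⁻⁶·A⁻¹.
Left is kg·m⁻²·s⁻⁴; right is kg²·s⁻⁶·A⁻¹ — different.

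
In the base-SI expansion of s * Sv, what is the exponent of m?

Sv = J/kg (equivalent dose = energy per mass),
    = m²·s⁻².
Combining: s·Sv = s · (m²·s⁻²) = m²·s⁻¹.
The exponent of m is 2.

2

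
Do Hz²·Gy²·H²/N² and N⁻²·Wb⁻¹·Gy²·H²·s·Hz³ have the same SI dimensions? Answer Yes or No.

Left side:
  Hz = s⁻¹.
  So Hz² = s⁻².
  Gy = m²·s⁻².
  So Gy² = m⁴·s⁻⁴.
  N = kg·m·s⁻².
  So N⁻² = kg⁻²·m⁻²·s⁴.
  H = kg·m²·s⁻²·A⁻².
  So H² = kg²·m⁴·s⁻⁴·A⁻⁴.
  Combining: Hz²·Gy²·N⁻²·H² = s⁻² · (m⁴·s⁻⁴) · (kg⁻²·m⁻²·s⁴) · (kg²·m⁴·s⁻⁴·A⁻⁴) = m⁶·s⁻⁶·A⁻⁴.
Right side:
  N = kg·m·s⁻².
  So N⁻² = kg⁻²·m⁻²·s⁴.
  Wb = kg·m²·s⁻²·A⁻¹.
  So Wb⁻¹ = kg⁻¹·m⁻²·s²·A.
  Gy = m²·s⁻².
  So Gy² = m⁴·s⁻⁴.
  H = kg·m²·s⁻²·A⁻².
  So H² = kg²·m⁴·s⁻⁴·A⁻⁴.
  Hz = s⁻¹.
  So Hz³ = s⁻³.
  Combining: N⁻²·Wb⁻¹·Gy²·H²·s·Hz³ = (kg⁻²·m⁻²·s⁴) · (kg⁻¹·m⁻²·s²·A) · (m⁴·s⁻⁴) · (kg²·m⁴·s⁻⁴·A⁻⁴) · s · s⁻³ = kg⁻¹·m⁴·s⁻⁴·A⁻³.
Left is m⁶·s⁻⁶·A⁻⁴; right is kg⁻¹·m⁴·s⁻⁴·A⁻³ — different.

No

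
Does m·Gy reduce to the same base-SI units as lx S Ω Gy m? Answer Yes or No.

No

Left side:
  Gy = J/kg (absorbed dose = energy per mass),
      = m²·s⁻².
  Combining: m·Gy = m · (m²·s⁻²) = m³·s⁻².
Right side:
  lx = m⁻²·cd.
  S = kg⁻¹·m⁻²·s³·A².
  Ω = kg·m²·s⁻³·A⁻².
  Gy = m²·s⁻².
  Combining: lx·S·Ω·Gy·m = (m⁻²·cd) · (kg⁻¹·m⁻²·s³·A²) · (kg·m²·s⁻³·A⁻²) · (m²·s⁻²) · m = m·s⁻²·cd.
Left is m³·s⁻²; right is m·s⁻²·cd — different.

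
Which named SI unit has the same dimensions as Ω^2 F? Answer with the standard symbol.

Ω = kg·m²·s⁻³·A⁻².
So Ω² = kg²·m⁴·s⁻⁶·A⁻⁴.
F = kg⁻¹·m⁻²·s⁴·A².
Combining: Ω²·F = (kg²·m⁴·s⁻⁶·A⁻⁴) · (kg⁻¹·m⁻²·s⁴·A²) = kg·m²·s⁻²·A⁻².
kg·m²·s⁻²·A⁻² is the base-SI form of the henry.

H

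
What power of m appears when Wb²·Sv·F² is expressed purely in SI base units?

2

Wb = V·s (flux: a volt is a weber per second),
    = kg·m²·s⁻²·A⁻¹.
So Wb² = kg²·m⁴·s⁻⁴·A⁻².
Sv = J/kg (equivalent dose = energy per mass),
    = m²·s⁻².
F = C/V (capacitance = charge per voltage),
    = A·s/(kg·m²·s⁻³·A⁻¹) (substituting C and V),
    = kg⁻¹·m⁻²·s⁴·A².
So F² = kg⁻²·m⁻⁴·s⁸·A⁴.
Combining: Wb²·Sv·F² = (kg²·m⁴·s⁻⁴·A⁻²) · (m²·s⁻²) · (kg⁻²·m⁻⁴·s⁸·A⁴) = m²·s²·A².
The exponent of m is 2.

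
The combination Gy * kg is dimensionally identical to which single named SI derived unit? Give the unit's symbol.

Gy = J/kg (absorbed dose = energy per mass),
    = m²·s⁻².
Combining: Gy·kg = (m²·s⁻²) · kg = kg·m²·s⁻².
kg·m²·s⁻² is the base-SI form of the joule.

J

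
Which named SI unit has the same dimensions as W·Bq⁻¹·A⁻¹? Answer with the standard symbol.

Wb

W = J/s (power = energy per time),
    = kg·m²·s⁻³.
Bq = 1/s = s⁻¹ (activity is decays per second).
So Bq⁻¹ = s.
Combining: W·Bq⁻¹·A⁻¹ = (kg·m²·s⁻³) · s · A⁻¹ = kg·m²·s⁻²·A⁻¹.
kg·m²·s⁻²·A⁻¹ is the base-SI form of the weber.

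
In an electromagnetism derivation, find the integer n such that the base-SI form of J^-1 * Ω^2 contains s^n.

J = N·m (work = force × distance),
    = kg·m²·s⁻².
So J⁻¹ = kg⁻¹·m⁻²·s².
Ω = V/A (resistance = voltage per current),
    = kg·m²·s⁻³·A⁻².
So Ω² = kg²·m⁴·s⁻⁶·A⁻⁴.
Combining: J⁻¹·Ω² = (kg⁻¹·m⁻²·s²) · (kg²·m⁴·s⁻⁶·A⁻⁴) = kg·m²·s⁻⁴·A⁻⁴.
The exponent of s is -4.

-4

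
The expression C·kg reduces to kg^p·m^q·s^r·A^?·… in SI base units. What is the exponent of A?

1

C = s·A.
Combining: C·kg = (s·A) · kg = kg·s·A.
The exponent of A is 1.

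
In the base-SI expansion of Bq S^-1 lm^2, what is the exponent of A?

-2

Bq = 1/s = s⁻¹ (activity is decays per second).
S = 1/Ω (conductance is reciprocal resistance),
    = kg⁻¹·m⁻²·s³·A².
So S⁻¹ = kg·m²·s⁻³·A⁻².
lm = cd·sr = cd (luminous flux; sr is dimensionless).
So lm² = cd².
Combining: Bq·S⁻¹·lm² = s⁻¹ · (kg·m²·s⁻³·A⁻²) · cd² = kg·m²·s⁻⁴·A⁻²·cd².
The exponent of A is -2.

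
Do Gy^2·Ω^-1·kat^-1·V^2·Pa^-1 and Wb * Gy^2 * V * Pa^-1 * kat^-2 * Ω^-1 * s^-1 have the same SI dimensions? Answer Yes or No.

Left side:
  Gy = m²·s⁻².
  So Gy² = m⁴·s⁻⁴.
  Ω = kg·m²·s⁻³·A⁻².
  So Ω⁻¹ = kg⁻¹·m⁻²·s³·A².
  kat = s⁻¹·mol.
  So kat⁻¹ = s·mol⁻¹.
  V = kg·m²·s⁻³·A⁻¹.
  So V² = kg²·m⁴·s⁻⁶·A⁻².
  Pa = kg·m⁻¹·s⁻².
  So Pa⁻¹ = kg⁻¹·m·s².
  Combining: Gy²·Ω⁻¹·kat⁻¹·V²·Pa⁻¹ = (m⁴·s⁻⁴) · (kg⁻¹·m⁻²·s³·A²) · (s·mol⁻¹) · (kg²·m⁴·s⁻⁶·A⁻²) · (kg⁻¹·m·s²) = m⁷·s⁻⁴·mol⁻¹.
Right side:
  Wb = V·s (flux: a volt is a weber per second),
      = kg·m²·s⁻²·A⁻¹.
  Gy = J/kg (absorbed dose = energy per mass),
      = m²·s⁻².
  So Gy² = m⁴·s⁻⁴.
  V = W/A (potential = power per current),
      = kg·m²·s⁻³·A⁻¹.
  Pa = N/m² (pressure = force per area),
      = kg·m⁻¹·s⁻².
  So Pa⁻¹ = kg⁻¹·m·s².
  kat = mol/s = s⁻¹·mol (catalytic activity).
  So kat⁻² = s²·mol⁻².
  Ω = V/A (resistance = voltage per current),
      = kg·m²·s⁻³·A⁻².
  So Ω⁻¹ = kg⁻¹·m⁻²·s³·A².
  Combining: Wb·Gy²·V·Pa⁻¹·kat⁻²·Ω⁻¹·s⁻¹ = (kg·m²·s⁻²·A⁻¹) · (m⁴·s⁻⁴) · (kg·m²·s⁻³·A⁻¹) · (kg⁻¹·m·s²) · (s²·mol⁻²) · (kg⁻¹·m⁻²·s³·A²) · s⁻¹ = m⁷·s⁻³·mol⁻².
Left is m⁷·s⁻⁴·mol⁻¹; right is m⁷·s⁻³·mol⁻² — different.

No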